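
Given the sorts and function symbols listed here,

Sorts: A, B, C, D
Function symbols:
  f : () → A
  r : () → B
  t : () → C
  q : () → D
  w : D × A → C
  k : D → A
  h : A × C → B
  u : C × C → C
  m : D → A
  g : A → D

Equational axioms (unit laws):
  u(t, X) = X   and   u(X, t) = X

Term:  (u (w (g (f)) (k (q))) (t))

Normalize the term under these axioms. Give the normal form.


normal form = (w (g (f)) (k (q)))

1. (u (w (g (f)) (k (q))) (t))  →  (w (g (f)) (k (q)))


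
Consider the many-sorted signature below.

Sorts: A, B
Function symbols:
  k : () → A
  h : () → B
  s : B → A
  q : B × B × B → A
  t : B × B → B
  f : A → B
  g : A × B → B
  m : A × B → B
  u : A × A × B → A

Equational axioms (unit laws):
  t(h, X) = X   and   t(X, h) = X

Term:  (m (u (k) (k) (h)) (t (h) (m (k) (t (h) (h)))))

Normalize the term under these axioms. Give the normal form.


normal form = (m (u (k) (k) (h)) (m (k) (h)))

1. (m (u (k) (k) (h)) (t (h) (m (k) (t (h) (h)))))  →  (m (u (k) (k) (h)) (m (k) (t (h) (h))))
2. (m (u (k) (k) (h)) (m (k) (t (h) (h))))  →  (m (u (k) (k) (h)) (m (k) (h)))


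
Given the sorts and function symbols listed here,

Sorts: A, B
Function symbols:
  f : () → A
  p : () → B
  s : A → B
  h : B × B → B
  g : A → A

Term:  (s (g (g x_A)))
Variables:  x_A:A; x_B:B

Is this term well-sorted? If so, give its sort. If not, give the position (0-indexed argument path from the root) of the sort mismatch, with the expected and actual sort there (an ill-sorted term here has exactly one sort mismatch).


well-sorted; sort = B

      x_A : A
    (g x_A) : A
  (g (g x_A)) : A
(s (g (g x_A))) : B


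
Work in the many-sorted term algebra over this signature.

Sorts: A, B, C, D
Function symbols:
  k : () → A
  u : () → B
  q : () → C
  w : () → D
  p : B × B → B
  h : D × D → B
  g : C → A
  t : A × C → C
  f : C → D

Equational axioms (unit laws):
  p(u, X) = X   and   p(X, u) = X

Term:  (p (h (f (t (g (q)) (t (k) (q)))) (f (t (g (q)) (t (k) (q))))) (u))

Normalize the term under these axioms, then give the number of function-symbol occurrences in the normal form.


size = 15

1. (p (h (f (t (g (q)) (t (k) (q)))) (f (t (g (q)) (t (k) (q))))) (u))  →  (h (f (t (g (q)) (t (k) (q)))) (f (t (g (q)) (t (k) (q)))))
normal form: (h (f (t (g (q)) (t (k) (q)))) (f (t (g (q)) (t (k) (q)))))


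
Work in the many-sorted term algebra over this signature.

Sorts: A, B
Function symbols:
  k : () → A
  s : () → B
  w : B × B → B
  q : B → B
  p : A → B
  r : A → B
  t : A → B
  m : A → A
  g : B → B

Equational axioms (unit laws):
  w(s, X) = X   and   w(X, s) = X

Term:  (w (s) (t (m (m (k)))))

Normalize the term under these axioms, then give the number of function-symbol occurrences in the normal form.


size = 4

1. (w (s) (t (m (m (k)))))  →  (t (m (m (k))))
normal form: (t (m (m (k))))


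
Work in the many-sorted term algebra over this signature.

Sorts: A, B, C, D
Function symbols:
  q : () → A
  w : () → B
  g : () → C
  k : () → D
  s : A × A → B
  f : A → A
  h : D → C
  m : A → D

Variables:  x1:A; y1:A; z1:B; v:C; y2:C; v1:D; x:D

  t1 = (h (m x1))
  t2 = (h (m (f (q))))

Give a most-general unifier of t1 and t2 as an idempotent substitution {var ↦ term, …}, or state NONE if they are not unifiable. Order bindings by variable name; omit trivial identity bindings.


{x1 ↦ (f (q))}


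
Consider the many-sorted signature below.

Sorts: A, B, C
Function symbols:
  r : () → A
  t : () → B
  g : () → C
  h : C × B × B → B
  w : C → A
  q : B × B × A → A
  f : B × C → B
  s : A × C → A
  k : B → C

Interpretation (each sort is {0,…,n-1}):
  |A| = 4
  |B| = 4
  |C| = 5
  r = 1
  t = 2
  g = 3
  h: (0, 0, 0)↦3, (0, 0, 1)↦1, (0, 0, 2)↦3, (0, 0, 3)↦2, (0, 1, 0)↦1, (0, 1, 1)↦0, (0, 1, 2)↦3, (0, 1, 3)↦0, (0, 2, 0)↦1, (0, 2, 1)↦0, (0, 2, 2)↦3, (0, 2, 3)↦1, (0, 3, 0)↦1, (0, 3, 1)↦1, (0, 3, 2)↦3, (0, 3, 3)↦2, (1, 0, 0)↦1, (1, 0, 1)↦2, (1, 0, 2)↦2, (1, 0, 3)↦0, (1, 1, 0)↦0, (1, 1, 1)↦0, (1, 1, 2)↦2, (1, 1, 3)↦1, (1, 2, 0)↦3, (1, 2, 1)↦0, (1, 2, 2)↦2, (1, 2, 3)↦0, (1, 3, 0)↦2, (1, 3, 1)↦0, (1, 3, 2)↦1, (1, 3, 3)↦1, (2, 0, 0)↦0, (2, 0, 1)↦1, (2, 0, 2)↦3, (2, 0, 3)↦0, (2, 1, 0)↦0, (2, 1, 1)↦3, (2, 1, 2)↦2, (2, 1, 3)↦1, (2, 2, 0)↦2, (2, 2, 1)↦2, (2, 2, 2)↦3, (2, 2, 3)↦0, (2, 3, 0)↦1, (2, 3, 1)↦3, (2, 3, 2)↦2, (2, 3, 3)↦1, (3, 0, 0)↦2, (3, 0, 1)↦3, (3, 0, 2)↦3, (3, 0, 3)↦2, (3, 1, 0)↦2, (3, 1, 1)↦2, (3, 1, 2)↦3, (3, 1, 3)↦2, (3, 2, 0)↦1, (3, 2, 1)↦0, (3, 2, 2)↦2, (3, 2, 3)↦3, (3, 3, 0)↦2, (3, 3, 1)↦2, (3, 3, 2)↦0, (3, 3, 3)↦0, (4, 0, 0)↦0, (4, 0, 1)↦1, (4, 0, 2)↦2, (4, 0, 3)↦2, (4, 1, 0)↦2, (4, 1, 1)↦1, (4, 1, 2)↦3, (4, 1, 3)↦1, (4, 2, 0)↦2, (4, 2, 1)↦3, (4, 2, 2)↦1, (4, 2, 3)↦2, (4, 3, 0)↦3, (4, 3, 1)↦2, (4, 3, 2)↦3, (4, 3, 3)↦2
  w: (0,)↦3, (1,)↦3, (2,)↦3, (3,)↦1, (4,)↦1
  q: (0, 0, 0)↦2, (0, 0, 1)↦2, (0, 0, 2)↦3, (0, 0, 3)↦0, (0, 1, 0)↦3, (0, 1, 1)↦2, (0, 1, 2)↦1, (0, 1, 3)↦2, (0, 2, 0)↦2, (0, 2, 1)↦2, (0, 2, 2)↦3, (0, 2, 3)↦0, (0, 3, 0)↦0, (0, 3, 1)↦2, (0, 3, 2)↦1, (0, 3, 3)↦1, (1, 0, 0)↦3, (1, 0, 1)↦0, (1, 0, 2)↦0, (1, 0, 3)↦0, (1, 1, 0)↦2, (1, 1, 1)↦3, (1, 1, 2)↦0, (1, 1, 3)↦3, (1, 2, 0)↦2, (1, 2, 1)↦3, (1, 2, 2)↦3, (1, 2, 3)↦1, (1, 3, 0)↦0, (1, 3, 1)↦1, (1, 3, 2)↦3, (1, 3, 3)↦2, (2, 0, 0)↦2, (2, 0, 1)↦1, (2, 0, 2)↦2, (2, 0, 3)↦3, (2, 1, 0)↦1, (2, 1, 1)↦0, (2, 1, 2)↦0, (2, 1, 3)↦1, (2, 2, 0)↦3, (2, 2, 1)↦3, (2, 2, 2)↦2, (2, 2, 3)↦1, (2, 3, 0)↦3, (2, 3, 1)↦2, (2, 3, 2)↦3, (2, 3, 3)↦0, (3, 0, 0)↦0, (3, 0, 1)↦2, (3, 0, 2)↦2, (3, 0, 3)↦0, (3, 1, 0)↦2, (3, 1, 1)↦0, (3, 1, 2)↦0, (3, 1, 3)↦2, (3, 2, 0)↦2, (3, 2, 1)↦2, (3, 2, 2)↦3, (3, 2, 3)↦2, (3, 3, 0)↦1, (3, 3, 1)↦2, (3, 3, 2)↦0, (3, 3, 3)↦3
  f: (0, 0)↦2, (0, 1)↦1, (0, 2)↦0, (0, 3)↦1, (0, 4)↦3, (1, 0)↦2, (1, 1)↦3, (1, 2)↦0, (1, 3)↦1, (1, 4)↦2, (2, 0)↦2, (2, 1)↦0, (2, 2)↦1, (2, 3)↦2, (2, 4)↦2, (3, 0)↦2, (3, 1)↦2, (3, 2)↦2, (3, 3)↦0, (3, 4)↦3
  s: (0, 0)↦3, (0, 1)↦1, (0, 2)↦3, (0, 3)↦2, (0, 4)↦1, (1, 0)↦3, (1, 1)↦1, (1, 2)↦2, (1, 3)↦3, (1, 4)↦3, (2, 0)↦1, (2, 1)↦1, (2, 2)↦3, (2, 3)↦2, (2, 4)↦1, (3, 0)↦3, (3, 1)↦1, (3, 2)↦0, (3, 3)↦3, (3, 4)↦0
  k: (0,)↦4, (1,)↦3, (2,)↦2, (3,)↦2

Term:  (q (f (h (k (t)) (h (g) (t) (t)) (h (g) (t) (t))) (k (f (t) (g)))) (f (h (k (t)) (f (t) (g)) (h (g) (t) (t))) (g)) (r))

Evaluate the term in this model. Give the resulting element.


  t = 2
  (k (t)) = k(2,) = 2
  g = 3
  t = 2
  t = 2
  (h (g) (t) (t)) = h(3, 2, 2) = 2
  g = 3
  t = 2
  t = 2
  (h (g) (t) (t)) = h(3, 2, 2) = 2
  (h (k (t)) (h (g) (t) (t)) (h (g) (t) (t))) = h(2, 2, 2) = 3
  t = 2
  g = 3
  (f (t) (g)) = f(2, 3) = 2
  (k (f (t) (g))) = k(2,) = 2
  (f (h (k (t)) (h (g) (t) (t)) (h (g) (t) (t))) (k (f (t) (g)))) = f(3, 2) = 2
  t = 2
  (k (t)) = k(2,) = 2
  t = 2
  g = 3
  (f (t) (g)) = f(2, 3) = 2
  g = 3
  t = 2
  t = 2
  (h (g) (t) (t)) = h(3, 2, 2) = 2
  (h (k (t)) (f (t) (g)) (h (g) (t) (t))) = h(2, 2, 2) = 3
  g = 3
  (f (h (k (t)) (f (t) (g)) (h (g) (t) (t))) (g)) = f(3, 3) = 0
  r = 1
  (q (f (h (k (t)) (h (g) (t) (t)) (h (g) (t) (t))) (k (f (t) (g)))) (f (h (k (t)) (f (t) (g)) (h (g) (t) (t))) (g)) (r)) = q(2, 0, 1) = 1

value = 1


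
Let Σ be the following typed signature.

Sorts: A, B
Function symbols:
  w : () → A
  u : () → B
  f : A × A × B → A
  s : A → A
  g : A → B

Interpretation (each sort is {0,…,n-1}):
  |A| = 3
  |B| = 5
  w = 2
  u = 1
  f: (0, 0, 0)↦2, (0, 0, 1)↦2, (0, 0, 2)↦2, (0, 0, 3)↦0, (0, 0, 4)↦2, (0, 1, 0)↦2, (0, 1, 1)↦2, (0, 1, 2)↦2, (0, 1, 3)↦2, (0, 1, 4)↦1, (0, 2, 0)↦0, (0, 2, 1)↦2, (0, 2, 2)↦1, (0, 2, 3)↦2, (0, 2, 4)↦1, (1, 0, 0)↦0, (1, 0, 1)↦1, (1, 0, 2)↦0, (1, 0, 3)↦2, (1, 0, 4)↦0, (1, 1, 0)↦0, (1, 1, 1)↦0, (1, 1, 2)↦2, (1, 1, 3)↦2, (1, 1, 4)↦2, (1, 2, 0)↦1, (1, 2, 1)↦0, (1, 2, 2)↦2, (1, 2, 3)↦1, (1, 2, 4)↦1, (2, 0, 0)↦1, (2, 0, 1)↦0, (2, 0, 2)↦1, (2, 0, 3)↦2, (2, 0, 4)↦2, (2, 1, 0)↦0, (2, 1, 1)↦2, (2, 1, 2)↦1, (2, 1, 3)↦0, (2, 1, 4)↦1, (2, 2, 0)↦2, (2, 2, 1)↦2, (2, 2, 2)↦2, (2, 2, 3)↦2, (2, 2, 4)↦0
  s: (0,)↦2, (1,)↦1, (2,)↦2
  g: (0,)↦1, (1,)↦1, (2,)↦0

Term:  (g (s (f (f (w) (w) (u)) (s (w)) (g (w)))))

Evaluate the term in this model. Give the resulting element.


  w = 2
  w = 2
  u = 1
  (f (w) (w) (u)) = f(2, 2, 1) = 2
  w = 2
  (s (w)) = s(2,) = 2
  w = 2
  (g (w)) = g(2,) = 0
  (f (f (w) (w) (u)) (s (w)) (g (w))) = f(2, 2, 0) = 2
  (s (f (f (w) (w) (u)) (s (w)) (g (w)))) = s(2,) = 2
  (g (s (f (f (w) (w) (u)) (s (w)) (g (w))))) = g(2,) = 0

value = 0


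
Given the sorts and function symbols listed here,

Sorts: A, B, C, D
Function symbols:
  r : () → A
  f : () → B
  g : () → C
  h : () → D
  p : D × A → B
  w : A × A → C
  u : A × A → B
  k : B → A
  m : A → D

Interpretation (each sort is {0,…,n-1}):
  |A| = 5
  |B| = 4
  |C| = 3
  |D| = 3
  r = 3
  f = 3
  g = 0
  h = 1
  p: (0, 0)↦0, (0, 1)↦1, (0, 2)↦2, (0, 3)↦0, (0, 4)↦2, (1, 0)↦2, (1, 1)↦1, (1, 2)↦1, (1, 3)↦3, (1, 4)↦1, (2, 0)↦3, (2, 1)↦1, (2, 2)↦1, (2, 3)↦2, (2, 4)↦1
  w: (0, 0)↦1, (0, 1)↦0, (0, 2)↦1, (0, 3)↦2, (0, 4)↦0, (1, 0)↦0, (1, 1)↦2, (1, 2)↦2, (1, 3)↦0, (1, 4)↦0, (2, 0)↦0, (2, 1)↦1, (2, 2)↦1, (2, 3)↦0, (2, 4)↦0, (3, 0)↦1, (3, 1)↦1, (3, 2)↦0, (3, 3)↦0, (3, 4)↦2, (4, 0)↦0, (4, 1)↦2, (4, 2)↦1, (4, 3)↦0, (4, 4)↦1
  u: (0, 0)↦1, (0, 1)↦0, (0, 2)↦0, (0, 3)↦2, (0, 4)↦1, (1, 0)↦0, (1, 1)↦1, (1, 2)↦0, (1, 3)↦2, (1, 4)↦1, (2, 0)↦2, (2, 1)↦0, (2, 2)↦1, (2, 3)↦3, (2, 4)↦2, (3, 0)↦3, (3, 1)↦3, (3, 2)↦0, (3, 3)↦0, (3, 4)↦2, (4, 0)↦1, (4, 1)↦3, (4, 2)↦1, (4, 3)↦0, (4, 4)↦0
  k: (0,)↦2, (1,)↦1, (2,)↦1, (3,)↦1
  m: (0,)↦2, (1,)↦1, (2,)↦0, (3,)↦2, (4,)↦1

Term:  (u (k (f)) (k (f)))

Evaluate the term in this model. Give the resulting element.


  f = 3
  (k (f)) = k(3,) = 1
  f = 3
  (k (f)) = k(3,) = 1
  (u (k (f)) (k (f))) = u(1, 1) = 1

value = 1


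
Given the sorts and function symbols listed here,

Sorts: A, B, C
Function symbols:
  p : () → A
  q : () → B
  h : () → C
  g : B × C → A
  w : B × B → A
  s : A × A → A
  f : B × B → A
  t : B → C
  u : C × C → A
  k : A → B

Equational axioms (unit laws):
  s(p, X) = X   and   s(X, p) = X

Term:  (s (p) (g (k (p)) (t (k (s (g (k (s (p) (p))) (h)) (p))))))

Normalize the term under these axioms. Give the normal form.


1. (s (p) (g (k (p)) (t (k (s (g (k (s (p) (p))) (h)) (p))))))  →  (g (k (p)) (t (k (s (g (k (s (p) (p))) (h)) (p)))))
2. (g (k (p)) (t (k (s (g (k (s (p) (p))) (h)) (p)))))  →  (g (k (p)) (t (k (g (k (s (p) (p))) (h)))))
3. (g (k (p)) (t (k (g (k (s (p) (p))) (h)))))  →  (g (k (p)) (t (k (g (k (p)) (h)))))

normal form = (g (k (p)) (t (k (g (k (p)) (h)))))


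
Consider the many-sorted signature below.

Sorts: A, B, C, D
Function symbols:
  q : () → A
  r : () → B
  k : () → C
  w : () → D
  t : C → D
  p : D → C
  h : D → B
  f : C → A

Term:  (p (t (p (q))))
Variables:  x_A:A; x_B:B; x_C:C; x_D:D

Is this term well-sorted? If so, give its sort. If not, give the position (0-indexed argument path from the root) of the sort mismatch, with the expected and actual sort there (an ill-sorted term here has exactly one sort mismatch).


      (q) : A
    (p (q)) : ✗ arg 0 at [0, 0, 0] has sort A, expected D

ill-sorted at position [0, 0, 0]: expected D, got A


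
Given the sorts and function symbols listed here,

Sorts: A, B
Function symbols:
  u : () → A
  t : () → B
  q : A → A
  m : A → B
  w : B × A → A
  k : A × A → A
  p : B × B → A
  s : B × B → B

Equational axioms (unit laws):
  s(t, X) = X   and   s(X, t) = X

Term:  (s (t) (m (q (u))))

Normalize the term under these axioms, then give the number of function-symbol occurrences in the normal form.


1. (s (t) (m (q (u))))  →  (m (q (u)))
normal form: (m (q (u)))

size = 3


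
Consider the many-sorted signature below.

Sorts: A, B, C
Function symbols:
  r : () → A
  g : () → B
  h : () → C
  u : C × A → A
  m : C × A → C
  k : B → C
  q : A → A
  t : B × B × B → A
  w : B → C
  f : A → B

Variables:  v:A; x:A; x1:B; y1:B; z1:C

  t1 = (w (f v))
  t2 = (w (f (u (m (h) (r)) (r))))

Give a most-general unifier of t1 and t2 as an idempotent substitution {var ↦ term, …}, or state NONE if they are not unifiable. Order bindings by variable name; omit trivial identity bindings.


{v ↦ (u (m (h) (r)) (r))}


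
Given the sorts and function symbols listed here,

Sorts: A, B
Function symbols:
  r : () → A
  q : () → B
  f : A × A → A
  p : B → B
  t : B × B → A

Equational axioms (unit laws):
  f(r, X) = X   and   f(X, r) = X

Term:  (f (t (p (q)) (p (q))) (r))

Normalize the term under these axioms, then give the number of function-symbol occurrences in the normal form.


size = 5

1. (f (t (p (q)) (p (q))) (r))  →  (t (p (q)) (p (q)))
normal form: (t (p (q)) (p (q)))


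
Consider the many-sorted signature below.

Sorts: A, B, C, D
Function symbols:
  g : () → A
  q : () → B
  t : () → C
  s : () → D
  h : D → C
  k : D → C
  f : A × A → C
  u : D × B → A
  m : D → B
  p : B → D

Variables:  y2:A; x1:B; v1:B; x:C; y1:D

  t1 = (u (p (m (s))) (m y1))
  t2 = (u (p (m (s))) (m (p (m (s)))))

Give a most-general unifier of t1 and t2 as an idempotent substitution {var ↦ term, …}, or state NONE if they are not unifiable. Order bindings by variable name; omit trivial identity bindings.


{y1 ↦ (p (m (s)))}


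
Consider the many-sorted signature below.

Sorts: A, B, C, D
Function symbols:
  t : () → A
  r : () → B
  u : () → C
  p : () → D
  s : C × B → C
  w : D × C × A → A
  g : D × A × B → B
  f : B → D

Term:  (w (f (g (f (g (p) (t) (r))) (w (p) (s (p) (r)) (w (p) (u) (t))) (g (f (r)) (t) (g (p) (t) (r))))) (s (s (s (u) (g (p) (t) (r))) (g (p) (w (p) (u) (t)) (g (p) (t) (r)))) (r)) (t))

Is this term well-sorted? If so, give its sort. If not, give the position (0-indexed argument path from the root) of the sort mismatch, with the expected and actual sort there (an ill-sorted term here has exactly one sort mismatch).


ill-sorted at position [0, 0, 1, 1, 0]: expected C, got D

          (p) : D
          (t) : A
          (r) : B
        (g (p) (t) (r)) : B
      (f (g (p) (t) (r))) : D
        (p) : D
          (p) : D
          (r) : B
        (s (p) (r)) : ✗ arg 0 at [0, 0, 1, 1, 0] has sort D, expected C
          (p) : D
          (u) : C
          (t) : A
        (w (p) (u) (t)) : A
          (r) : B
        (f (r)) : D
        (t) : A
          (p) : D
          (t) : A
          (r) : B
        (g (p) (t) (r)) : B
      (g (f (r)) (t) (g (p) (t) (r))) : B
        (u) : C
          (p) : D
          (t) : A
          (r) : B
        (g (p) (t) (r)) : B
      (s (u) (g (p) (t) (r))) : C
        (p) : D
          (p) : D
          (u) : C
          (t) : A
        (w (p) (u) (t)) : A
          (p) : D
          (t) : A
          (r) : B
        (g (p) (t) (r)) : B
      (g (p) (w (p) (u) (t)) (g (p) (t) (r))) : B
    (s (s (u) (g (p) (t) (r))) (g (p) (w (p) (u) (t)) (g (p) (t) (r)))) : C
    (r) : B
  (s (s (s (u) (g (p) (t) (r))) (g (p) (w (p) (u) (t)) (g (p) (t) (r)))) (r)) : C
  (t) : A


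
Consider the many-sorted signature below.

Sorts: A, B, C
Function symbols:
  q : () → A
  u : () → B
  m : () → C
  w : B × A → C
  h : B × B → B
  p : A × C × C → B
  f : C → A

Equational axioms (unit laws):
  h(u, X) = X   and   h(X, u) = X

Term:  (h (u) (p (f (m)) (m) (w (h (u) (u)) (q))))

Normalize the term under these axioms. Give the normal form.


normal form = (p (f (m)) (m) (w (u) (q)))

1. (h (u) (p (f (m)) (m) (w (h (u) (u)) (q))))  →  (p (f (m)) (m) (w (h (u) (u)) (q)))
2. (p (f (m)) (m) (w (h (u) (u)) (q)))  →  (p (f (m)) (m) (w (u) (q)))


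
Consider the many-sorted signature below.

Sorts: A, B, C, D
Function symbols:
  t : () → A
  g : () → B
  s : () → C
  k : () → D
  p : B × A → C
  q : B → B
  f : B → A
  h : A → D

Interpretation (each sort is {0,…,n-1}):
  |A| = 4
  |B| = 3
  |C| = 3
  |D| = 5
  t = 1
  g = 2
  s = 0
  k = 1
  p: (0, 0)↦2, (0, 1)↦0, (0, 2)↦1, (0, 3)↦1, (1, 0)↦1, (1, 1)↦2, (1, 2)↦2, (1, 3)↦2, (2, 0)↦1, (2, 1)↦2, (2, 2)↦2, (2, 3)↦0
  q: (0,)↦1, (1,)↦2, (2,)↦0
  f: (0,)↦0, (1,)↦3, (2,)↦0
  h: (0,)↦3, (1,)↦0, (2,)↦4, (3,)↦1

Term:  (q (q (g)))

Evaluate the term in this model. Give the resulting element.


  g = 2
  (q (g)) = q(2,) = 0
  (q (q (g))) = q(0,) = 1

value = 1


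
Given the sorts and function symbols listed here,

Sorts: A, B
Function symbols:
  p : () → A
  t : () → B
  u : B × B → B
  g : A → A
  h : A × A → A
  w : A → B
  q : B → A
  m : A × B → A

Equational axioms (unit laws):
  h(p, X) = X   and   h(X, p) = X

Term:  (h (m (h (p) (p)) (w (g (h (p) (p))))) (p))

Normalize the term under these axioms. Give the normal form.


normal form = (m (p) (w (g (p))))

1. (h (m (h (p) (p)) (w (g (h (p) (p))))) (p))  →  (m (h (p) (p)) (w (g (h (p) (p)))))
2. (m (h (p) (p)) (w (g (h (p) (p)))))  →  (m (p) (w (g (h (p) (p)))))
3. (m (p) (w (g (h (p) (p)))))  →  (m (p) (w (g (p))))


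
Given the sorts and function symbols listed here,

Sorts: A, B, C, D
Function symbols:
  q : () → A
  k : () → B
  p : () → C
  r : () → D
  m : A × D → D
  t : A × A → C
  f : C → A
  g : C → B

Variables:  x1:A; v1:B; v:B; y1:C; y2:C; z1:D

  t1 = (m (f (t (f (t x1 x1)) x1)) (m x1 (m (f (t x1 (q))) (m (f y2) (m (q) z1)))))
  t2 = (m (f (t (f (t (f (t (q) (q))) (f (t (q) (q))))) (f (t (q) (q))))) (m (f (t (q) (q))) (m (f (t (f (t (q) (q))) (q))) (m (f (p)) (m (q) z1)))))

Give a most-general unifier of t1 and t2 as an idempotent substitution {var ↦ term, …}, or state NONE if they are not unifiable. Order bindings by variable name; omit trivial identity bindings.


{x1 ↦ (f (t (q) (q))), y2 ↦ (p)}


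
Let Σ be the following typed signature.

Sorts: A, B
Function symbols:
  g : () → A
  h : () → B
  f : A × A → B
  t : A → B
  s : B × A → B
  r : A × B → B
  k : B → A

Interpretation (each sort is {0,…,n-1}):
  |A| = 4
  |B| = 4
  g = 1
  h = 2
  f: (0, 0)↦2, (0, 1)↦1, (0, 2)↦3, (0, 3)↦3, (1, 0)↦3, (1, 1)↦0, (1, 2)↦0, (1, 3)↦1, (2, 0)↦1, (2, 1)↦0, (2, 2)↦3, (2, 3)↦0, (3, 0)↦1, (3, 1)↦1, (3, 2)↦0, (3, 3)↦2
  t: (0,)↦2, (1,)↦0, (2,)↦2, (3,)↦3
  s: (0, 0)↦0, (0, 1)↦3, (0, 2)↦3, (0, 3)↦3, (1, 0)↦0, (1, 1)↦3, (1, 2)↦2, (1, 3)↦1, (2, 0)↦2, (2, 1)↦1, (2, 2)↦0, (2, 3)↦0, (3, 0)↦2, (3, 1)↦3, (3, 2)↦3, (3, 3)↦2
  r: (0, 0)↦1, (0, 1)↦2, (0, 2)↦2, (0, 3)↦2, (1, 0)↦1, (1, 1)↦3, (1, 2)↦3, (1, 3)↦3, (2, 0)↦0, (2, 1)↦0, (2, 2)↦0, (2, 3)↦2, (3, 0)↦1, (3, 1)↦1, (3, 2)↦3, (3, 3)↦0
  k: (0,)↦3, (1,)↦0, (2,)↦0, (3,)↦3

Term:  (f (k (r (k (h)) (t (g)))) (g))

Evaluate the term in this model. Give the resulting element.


  h = 2
  (k (h)) = k(2,) = 0
  g = 1
  (t (g)) = t(1,) = 0
  (r (k (h)) (t (g))) = r(0, 0) = 1
  (k (r (k (h)) (t (g)))) = k(1,) = 0
  g = 1
  (f (k (r (k (h)) (t (g)))) (g)) = f(0, 1) = 1

value = 1


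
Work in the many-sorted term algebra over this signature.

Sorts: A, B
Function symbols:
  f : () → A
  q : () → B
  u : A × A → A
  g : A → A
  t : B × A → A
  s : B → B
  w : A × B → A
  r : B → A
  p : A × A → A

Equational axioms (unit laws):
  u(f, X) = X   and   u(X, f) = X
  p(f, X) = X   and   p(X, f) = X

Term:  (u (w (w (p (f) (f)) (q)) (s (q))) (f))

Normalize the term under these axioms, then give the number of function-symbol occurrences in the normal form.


1. (u (w (w (p (f) (f)) (q)) (s (q))) (f))  →  (w (w (p (f) (f)) (q)) (s (q)))
2. (w (w (p (f) (f)) (q)) (s (q)))  →  (w (w (f) (q)) (s (q)))
normal form: (w (w (f) (q)) (s (q)))

size = 6


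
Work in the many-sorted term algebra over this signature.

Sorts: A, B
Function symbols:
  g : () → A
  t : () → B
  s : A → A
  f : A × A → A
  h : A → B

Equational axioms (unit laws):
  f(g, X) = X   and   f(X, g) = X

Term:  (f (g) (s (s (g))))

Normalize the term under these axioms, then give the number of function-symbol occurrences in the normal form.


1. (f (g) (s (s (g))))  →  (s (s (g)))
normal form: (s (s (g)))

size = 3


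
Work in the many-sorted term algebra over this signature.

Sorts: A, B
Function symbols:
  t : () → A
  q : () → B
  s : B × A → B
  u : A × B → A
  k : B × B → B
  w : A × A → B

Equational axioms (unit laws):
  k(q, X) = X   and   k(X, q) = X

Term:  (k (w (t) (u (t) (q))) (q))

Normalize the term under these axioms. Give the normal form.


1. (k (w (t) (u (t) (q))) (q))  →  (w (t) (u (t) (q)))

normal form = (w (t) (u (t) (q)))


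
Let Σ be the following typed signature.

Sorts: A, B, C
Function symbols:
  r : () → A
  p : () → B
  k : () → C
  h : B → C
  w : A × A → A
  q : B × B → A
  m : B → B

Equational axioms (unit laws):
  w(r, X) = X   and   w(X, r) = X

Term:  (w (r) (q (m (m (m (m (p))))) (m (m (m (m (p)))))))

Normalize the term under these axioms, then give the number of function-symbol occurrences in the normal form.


size = 11

1. (w (r) (q (m (m (m (m (p))))) (m (m (m (m (p)))))))  →  (q (m (m (m (m (p))))) (m (m (m (m (p))))))
normal form: (q (m (m (m (m (p))))) (m (m (m (m (p))))))


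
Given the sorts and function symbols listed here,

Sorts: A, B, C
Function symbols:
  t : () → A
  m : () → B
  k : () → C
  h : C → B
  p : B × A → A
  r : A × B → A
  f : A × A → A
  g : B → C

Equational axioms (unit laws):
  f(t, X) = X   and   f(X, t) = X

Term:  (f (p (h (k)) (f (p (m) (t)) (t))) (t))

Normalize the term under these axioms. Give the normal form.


1. (f (p (h (k)) (f (p (m) (t)) (t))) (t))  →  (p (h (k)) (f (p (m) (t)) (t)))
2. (p (h (k)) (f (p (m) (t)) (t)))  →  (p (h (k)) (p (m) (t)))

normal form = (p (h (k)) (p (m) (t)))


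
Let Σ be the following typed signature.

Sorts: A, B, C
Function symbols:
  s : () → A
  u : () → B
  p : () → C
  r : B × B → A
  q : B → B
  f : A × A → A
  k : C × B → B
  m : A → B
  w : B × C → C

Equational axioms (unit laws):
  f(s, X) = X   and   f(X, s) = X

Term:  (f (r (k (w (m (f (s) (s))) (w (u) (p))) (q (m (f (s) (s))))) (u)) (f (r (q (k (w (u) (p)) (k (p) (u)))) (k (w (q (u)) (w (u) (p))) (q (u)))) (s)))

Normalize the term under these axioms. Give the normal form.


normal form = (f (r (k (w (m (s)) (w (u) (p))) (q (m (s)))) (u)) (r (q (k (w (u) (p)) (k (p) (u)))) (k (w (q (u)) (w (u) (p))) (q (u)))))

1. (f (r (k (w (m (f (s) (s))) (w (u) (p))) (q (m (f (s) (s))))) (u)) (f (r (q (k (w (u) (p)) (k (p) (u)))) (k (w (q (u)) (w (u) (p))) (q (u)))) (s)))  →  (f (r (k (w (m (s)) (w (u) (p))) (q (m (f (s) (s))))) (u)) (f (r (q (k (w (u) (p)) (k (p) (u)))) (k (w (q (u)) (w (u) (p))) (q (u)))) (s)))
2. (f (r (k (w (m (s)) (w (u) (p))) (q (m (f (s) (s))))) (u)) (f (r (q (k (w (u) (p)) (k (p) (u)))) (k (w (q (u)) (w (u) (p))) (q (u)))) (s)))  →  (f (r (k (w (m (s)) (w (u) (p))) (q (m (s)))) (u)) (f (r (q (k (w (u) (p)) (k (p) (u)))) (k (w (q (u)) (w (u) (p))) (q (u)))) (s)))
3. (f (r (k (w (m (s)) (w (u) (p))) (q (m (s)))) (u)) (f (r (q (k (w (u) (p)) (k (p) (u)))) (k (w (q (u)) (w (u) (p))) (q (u)))) (s)))  →  (f (r (k (w (m (s)) (w (u) (p))) (q (m (s)))) (u)) (r (q (k (w (u) (p)) (k (p) (u)))) (k (w (q (u)) (w (u) (p))) (q (u)))))


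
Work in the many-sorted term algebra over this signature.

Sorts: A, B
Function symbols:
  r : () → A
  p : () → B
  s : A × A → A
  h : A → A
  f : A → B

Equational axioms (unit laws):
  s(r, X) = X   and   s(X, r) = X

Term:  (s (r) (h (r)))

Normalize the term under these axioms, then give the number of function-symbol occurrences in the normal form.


1. (s (r) (h (r)))  →  (h (r))
normal form: (h (r))

size = 2


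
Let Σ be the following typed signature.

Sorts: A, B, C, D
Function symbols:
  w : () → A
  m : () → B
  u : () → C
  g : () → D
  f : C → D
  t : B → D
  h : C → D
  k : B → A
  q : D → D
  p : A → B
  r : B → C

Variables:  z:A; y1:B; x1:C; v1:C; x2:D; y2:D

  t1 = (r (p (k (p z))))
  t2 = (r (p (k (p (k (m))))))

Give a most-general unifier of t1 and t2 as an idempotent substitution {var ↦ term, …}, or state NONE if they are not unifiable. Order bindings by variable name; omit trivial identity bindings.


{z ↦ (k (m))}


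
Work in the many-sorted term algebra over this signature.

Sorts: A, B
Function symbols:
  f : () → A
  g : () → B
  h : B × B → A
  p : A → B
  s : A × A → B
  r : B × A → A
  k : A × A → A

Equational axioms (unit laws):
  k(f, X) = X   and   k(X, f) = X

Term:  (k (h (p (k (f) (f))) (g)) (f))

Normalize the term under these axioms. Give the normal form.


normal form = (h (p (f)) (g))

1. (k (h (p (k (f) (f))) (g)) (f))  →  (h (p (k (f) (f))) (g))
2. (h (p (k (f) (f))) (g))  →  (h (p (f)) (g))


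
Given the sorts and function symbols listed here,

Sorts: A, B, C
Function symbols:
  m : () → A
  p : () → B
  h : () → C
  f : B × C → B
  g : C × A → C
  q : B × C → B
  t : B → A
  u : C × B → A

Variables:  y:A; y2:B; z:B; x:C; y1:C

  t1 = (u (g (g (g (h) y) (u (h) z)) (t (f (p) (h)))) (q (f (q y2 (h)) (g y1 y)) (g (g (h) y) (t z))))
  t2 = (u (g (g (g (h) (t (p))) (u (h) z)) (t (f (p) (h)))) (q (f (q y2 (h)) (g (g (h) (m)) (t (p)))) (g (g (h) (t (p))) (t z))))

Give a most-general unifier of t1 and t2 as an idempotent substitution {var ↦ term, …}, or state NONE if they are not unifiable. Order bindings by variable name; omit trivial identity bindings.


{y ↦ (t (p)), y1 ↦ (g (h) (m))}


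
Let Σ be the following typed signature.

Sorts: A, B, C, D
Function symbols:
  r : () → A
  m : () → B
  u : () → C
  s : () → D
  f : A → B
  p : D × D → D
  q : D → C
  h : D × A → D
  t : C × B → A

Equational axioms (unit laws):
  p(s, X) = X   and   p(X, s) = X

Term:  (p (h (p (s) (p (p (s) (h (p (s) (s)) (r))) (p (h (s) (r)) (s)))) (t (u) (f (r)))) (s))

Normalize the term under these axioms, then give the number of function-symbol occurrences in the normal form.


size = 12

1. (p (h (p (s) (p (p (s) (h (p (s) (s)) (r))) (p (h (s) (r)) (s)))) (t (u) (f (r)))) (s))  →  (h (p (s) (p (p (s) (h (p (s) (s)) (r))) (p (h (s) (r)) (s)))) (t (u) (f (r))))
2. (h (p (s) (p (p (s) (h (p (s) (s)) (r))) (p (h (s) (r)) (s)))) (t (u) (f (r))))  →  (h (p (p (s) (h (p (s) (s)) (r))) (p (h (s) (r)) (s))) (t (u) (f (r))))
3. (h (p (p (s) (h (p (s) (s)) (r))) (p (h (s) (r)) (s))) (t (u) (f (r))))  →  (h (p (h (p (s) (s)) (r)) (p (h (s) (r)) (s))) (t (u) (f (r))))
4. (h (p (h (p (s) (s)) (r)) (p (h (s) (r)) (s))) (t (u) (f (r))))  →  (h (p (h (s) (r)) (p (h (s) (r)) (s))) (t (u) (f (r))))
5. (h (p (h (s) (r)) (p (h (s) (r)) (s))) (t (u) (f (r))))  →  (h (p (h (s) (r)) (h (s) (r))) (t (u) (f (r))))
normal form: (h (p (h (s) (r)) (h (s) (r))) (t (u) (f (r))))


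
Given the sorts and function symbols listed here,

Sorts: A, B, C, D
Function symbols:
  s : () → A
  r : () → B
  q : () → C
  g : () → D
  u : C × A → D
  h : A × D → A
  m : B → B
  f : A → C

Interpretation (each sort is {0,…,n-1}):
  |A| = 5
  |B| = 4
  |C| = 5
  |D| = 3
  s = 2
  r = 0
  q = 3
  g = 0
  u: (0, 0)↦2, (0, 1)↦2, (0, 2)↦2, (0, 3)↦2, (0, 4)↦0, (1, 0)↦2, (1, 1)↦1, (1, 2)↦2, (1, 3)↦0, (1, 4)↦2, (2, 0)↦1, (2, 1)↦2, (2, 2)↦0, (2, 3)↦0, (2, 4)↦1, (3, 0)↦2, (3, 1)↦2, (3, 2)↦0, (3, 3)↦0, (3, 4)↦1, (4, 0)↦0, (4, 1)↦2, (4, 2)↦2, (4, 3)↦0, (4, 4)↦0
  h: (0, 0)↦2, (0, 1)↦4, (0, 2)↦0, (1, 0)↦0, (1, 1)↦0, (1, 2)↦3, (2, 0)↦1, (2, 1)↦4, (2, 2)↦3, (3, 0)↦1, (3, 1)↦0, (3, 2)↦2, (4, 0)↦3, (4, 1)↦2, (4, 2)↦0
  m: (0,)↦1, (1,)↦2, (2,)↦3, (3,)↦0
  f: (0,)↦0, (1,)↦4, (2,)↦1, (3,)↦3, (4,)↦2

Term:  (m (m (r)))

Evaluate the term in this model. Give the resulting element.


  r = 0
  (m (r)) = m(0,) = 1
  (m (m (r))) = m(1,) = 2

value = 2


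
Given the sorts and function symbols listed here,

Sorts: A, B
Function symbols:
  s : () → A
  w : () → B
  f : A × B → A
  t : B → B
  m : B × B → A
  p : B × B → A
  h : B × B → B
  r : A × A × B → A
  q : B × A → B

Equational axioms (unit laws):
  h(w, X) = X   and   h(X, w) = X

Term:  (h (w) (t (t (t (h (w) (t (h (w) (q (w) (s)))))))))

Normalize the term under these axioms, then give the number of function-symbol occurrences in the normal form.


1. (h (w) (t (t (t (h (w) (t (h (w) (q (w) (s)))))))))  →  (t (t (t (h (w) (t (h (w) (q (w) (s))))))))
2. (t (t (t (h (w) (t (h (w) (q (w) (s))))))))  →  (t (t (t (t (h (w) (q (w) (s)))))))
3. (t (t (t (t (h (w) (q (w) (s)))))))  →  (t (t (t (t (q (w) (s))))))
normal form: (t (t (t (t (q (w) (s))))))

size = 7


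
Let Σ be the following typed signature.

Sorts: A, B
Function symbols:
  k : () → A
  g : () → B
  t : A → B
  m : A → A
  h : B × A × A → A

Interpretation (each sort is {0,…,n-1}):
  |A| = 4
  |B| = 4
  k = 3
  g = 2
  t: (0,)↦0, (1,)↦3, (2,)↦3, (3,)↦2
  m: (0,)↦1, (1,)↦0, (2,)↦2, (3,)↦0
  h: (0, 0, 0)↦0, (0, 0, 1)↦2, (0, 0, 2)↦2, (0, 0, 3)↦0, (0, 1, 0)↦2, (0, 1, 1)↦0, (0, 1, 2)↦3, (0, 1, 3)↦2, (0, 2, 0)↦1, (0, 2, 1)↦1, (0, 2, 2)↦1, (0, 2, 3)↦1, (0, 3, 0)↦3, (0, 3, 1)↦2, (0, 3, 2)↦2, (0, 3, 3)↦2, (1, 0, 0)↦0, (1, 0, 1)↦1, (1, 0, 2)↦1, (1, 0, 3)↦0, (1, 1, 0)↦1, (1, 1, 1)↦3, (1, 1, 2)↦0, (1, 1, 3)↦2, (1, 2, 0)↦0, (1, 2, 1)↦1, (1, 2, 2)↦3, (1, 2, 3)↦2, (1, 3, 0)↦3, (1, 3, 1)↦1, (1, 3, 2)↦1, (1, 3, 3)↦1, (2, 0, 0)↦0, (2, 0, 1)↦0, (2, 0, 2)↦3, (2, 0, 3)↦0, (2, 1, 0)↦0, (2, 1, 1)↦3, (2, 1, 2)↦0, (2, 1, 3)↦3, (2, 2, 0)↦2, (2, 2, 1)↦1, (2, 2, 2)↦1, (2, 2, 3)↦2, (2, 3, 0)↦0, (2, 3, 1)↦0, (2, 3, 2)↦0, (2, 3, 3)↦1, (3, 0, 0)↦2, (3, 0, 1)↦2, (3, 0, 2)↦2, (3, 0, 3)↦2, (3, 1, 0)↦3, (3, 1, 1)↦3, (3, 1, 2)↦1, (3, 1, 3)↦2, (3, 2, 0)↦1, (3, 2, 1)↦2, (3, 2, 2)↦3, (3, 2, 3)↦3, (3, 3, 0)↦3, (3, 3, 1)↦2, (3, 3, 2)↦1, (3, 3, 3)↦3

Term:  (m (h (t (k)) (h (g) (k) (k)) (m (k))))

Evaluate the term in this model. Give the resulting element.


  k = 3
  (t (k)) = t(3,) = 2
  g = 2
  k = 3
  k = 3
  (h (g) (k) (k)) = h(2, 3, 3) = 1
  k = 3
  (m (k)) = m(3,) = 0
  (h (t (k)) (h (g) (k) (k)) (m (k))) = h(2, 1, 0) = 0
  (m (h (t (k)) (h (g) (k) (k)) (m (k)))) = m(0,) = 1

value = 1


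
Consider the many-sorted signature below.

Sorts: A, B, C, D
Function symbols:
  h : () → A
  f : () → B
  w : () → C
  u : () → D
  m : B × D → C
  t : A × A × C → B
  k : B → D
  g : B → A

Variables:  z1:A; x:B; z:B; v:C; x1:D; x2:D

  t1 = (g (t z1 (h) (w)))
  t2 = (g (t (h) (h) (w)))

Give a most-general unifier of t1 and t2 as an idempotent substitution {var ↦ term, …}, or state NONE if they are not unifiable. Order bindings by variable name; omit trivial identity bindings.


{z1 ↦ (h)}


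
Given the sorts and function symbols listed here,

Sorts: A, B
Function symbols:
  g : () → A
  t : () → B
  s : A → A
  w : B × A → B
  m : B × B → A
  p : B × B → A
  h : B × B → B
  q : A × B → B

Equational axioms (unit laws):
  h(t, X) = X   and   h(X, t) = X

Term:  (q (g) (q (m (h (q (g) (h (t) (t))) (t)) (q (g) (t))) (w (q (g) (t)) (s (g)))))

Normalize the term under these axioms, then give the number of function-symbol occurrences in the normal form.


size = 16

1. (q (g) (q (m (h (q (g) (h (t) (t))) (t)) (q (g) (t))) (w (q (g) (t)) (s (g)))))  →  (q (g) (q (m (q (g) (h (t) (t))) (q (g) (t))) (w (q (g) (t)) (s (g)))))
2. (q (g) (q (m (q (g) (h (t) (t))) (q (g) (t))) (w (q (g) (t)) (s (g)))))  →  (q (g) (q (m (q (g) (t)) (q (g) (t))) (w (q (g) (t)) (s (g)))))
normal form: (q (g) (q (m (q (g) (t)) (q (g) (t))) (w (q (g) (t)) (s (g)))))


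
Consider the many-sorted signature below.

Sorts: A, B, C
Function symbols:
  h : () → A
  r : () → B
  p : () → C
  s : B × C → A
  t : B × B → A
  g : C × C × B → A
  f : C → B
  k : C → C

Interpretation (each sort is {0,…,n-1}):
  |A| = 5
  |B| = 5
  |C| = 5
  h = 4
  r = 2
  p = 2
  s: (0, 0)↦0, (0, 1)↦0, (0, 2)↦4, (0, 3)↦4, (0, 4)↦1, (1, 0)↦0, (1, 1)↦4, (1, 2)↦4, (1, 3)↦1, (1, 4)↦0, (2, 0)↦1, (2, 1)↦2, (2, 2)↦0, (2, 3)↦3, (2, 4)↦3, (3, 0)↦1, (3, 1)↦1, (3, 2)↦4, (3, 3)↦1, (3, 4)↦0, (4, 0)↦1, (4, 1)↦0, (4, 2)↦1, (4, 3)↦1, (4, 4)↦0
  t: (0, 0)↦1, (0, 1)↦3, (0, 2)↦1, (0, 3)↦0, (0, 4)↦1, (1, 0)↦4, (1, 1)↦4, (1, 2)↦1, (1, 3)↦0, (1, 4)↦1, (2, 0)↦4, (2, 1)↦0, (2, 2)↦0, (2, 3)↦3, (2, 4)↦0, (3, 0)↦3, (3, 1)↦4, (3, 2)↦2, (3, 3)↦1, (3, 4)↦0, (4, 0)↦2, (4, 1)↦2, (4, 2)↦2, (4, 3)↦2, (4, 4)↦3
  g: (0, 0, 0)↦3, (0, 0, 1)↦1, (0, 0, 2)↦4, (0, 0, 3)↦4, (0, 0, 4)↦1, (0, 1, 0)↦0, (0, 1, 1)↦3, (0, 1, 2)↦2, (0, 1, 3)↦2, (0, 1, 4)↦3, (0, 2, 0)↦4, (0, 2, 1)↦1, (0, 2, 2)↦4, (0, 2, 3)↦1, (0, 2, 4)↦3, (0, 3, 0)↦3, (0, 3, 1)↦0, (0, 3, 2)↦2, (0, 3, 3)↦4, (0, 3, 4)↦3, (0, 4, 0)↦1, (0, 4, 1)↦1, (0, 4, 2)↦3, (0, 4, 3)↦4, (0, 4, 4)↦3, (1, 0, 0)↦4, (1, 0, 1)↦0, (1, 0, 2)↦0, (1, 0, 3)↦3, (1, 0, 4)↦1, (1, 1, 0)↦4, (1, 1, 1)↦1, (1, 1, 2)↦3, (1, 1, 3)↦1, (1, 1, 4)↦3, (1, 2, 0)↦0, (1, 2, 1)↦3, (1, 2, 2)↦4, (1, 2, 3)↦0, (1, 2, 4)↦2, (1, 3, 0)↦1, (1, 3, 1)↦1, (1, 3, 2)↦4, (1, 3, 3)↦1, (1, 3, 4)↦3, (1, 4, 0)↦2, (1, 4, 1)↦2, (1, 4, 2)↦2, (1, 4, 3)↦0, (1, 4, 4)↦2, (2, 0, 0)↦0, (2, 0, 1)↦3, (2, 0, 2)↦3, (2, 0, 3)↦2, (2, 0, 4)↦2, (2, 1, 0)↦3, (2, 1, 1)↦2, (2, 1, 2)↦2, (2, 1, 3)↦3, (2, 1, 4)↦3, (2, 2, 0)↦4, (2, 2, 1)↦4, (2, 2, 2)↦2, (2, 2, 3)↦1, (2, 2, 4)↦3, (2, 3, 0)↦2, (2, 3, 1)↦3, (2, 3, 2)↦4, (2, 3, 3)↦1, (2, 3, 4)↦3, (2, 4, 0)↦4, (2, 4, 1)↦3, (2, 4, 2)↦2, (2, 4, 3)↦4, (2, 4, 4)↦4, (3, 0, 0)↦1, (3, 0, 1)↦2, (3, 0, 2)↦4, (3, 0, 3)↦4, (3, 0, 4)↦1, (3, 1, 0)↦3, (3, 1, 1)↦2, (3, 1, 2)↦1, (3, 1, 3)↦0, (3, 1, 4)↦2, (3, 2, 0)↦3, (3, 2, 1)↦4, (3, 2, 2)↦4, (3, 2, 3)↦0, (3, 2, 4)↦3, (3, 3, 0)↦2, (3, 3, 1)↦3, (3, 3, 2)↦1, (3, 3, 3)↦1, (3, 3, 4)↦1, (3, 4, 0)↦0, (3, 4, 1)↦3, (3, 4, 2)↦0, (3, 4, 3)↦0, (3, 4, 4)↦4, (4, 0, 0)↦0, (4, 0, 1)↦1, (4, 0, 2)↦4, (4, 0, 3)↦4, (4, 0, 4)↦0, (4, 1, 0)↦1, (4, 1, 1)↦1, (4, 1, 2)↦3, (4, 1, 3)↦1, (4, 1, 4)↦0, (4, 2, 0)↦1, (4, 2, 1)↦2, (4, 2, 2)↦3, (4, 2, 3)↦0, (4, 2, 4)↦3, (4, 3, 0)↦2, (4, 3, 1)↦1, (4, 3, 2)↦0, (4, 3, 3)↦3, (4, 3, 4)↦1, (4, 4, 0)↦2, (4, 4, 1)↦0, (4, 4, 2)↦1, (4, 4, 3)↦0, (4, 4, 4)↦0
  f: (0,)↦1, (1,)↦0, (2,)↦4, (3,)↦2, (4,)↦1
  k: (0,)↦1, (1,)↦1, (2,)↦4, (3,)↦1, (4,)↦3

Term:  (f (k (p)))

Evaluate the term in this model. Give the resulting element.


value = 1

  p = 2
  (k (p)) = k(2,) = 4
  (f (k (p))) = f(4,) = 1


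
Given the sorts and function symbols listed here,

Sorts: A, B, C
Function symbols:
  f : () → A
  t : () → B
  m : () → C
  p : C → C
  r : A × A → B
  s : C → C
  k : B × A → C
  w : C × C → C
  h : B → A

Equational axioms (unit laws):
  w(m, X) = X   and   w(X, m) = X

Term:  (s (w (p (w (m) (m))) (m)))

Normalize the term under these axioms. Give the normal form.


1. (s (w (p (w (m) (m))) (m)))  →  (s (p (w (m) (m))))
2. (s (p (w (m) (m))))  →  (s (p (m)))

normal form = (s (p (m)))


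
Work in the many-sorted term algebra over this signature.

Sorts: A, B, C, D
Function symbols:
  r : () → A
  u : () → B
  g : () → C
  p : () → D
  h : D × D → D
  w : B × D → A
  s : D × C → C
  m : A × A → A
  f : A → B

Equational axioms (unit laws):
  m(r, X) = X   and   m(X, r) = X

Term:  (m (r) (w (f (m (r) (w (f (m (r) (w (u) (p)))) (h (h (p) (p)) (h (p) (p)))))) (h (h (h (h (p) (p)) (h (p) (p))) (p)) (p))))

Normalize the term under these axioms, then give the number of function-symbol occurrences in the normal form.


size = 25

1. (m (r) (w (f (m (r) (w (f (m (r) (w (u) (p)))) (h (h (p) (p)) (h (p) (p)))))) (h (h (h (h (p) (p)) (h (p) (p))) (p)) (p))))  →  (w (f (m (r) (w (f (m (r) (w (u) (p)))) (h (h (p) (p)) (h (p) (p)))))) (h (h (h (h (p) (p)) (h (p) (p))) (p)) (p)))
2. (w (f (m (r) (w (f (m (r) (w (u) (p)))) (h (h (p) (p)) (h (p) (p)))))) (h (h (h (h (p) (p)) (h (p) (p))) (p)) (p)))  →  (w (f (w (f (m (r) (w (u) (p)))) (h (h (p) (p)) (h (p) (p))))) (h (h (h (h (p) (p)) (h (p) (p))) (p)) (p)))
3. (w (f (w (f (m (r) (w (u) (p)))) (h (h (p) (p)) (h (p) (p))))) (h (h (h (h (p) (p)) (h (p) (p))) (p)) (p)))  →  (w (f (w (f (w (u) (p))) (h (h (p) (p)) (h (p) (p))))) (h (h (h (h (p) (p)) (h (p) (p))) (p)) (p)))
normal form: (w (f (w (f (w (u) (p))) (h (h (p) (p)) (h (p) (p))))) (h (h (h (h (p) (p)) (h (p) (p))) (p)) (p)))


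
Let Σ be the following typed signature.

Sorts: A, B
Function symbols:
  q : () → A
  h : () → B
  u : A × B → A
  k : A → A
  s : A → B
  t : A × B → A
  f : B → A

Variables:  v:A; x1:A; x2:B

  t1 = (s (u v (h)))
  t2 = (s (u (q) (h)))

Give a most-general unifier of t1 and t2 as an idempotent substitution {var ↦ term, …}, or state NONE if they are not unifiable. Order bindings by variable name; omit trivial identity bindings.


{v ↦ (q)}


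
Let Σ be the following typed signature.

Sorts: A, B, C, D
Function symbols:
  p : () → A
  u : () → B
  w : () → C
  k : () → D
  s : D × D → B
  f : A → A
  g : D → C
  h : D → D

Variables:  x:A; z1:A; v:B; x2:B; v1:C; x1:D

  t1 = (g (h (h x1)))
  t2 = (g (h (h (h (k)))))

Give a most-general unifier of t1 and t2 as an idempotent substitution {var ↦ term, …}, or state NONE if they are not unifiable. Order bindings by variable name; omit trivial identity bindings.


{x1 ↦ (h (k))}


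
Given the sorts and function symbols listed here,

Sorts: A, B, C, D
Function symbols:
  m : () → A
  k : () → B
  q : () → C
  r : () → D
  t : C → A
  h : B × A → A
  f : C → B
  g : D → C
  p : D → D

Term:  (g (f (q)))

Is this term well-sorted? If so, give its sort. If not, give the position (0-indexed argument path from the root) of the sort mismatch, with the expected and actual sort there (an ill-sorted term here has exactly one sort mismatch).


ill-sorted at position [0]: expected D, got B

    (q) : C
  (f (q)) : B
(g (f (q))) : ✗ arg 0 at [0] has sort B, expected D


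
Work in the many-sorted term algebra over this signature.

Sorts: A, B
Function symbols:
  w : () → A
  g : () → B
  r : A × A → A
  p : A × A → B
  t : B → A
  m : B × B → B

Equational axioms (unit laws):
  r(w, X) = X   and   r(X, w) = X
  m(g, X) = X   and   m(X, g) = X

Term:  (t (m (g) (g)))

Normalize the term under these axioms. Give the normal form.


1. (t (m (g) (g)))  →  (t (g))

normal form = (t (g))


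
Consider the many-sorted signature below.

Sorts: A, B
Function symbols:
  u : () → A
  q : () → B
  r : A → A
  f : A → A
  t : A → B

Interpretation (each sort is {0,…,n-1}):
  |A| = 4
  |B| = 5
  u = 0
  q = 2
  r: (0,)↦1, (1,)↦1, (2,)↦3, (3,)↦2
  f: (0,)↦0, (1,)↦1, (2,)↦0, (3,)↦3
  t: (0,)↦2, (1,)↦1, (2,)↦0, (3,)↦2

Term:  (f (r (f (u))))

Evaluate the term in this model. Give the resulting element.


value = 1

  u = 0
  (f (u)) = f(0,) = 0
  (r (f (u))) = r(0,) = 1
  (f (r (f (u)))) = f(1,) = 1


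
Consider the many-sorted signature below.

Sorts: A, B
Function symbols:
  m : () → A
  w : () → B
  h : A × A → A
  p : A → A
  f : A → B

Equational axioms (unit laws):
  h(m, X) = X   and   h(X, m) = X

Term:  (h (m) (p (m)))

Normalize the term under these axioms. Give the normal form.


normal form = (p (m))

1. (h (m) (p (m)))  →  (p (m))
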